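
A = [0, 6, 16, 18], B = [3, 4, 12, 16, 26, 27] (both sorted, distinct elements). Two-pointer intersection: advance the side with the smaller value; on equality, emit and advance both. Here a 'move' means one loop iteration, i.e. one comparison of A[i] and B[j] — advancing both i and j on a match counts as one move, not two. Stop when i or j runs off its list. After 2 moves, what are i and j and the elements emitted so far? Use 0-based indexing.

i=0 j=0: 0<3, i++
i=1 j=0: 6>3, j++

i=1, j=1, emitted=[]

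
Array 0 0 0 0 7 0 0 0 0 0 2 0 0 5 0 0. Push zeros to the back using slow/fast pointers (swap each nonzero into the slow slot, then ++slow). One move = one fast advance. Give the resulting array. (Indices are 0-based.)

[7, 2, 5, 0, 0, 0, 0, 0, 0, 0, 0, 0, 0, 0, 0, 0]

slow=0 fast=0: a[fast]=0, fast++
slow=0 fast=1: a[fast]=0, fast++
slow=0 fast=2: a[fast]=0, fast++
slow=0 fast=3: a[fast]=0, fast++
slow=0 fast=4: a[fast]=7≠0 swap→a[0]=7, slow++,fast++
slow=1 fast=5: a[fast]=0, fast++
slow=1 fast=6: a[fast]=0, fast++
slow=1 fast=7: a[fast]=0, fast++
slow=1 fast=8: a[fast]=0, fast++
slow=1 fast=9: a[fast]=0, fast++
slow=1 fast=10: a[fast]=2≠0 swap→a[1]=2, slow++,fast++
slow=2 fast=11: a[fast]=0, fast++
slow=2 fast=12: a[fast]=0, fast++
slow=2 fast=13: a[fast]=5≠0 swap→a[2]=5, slow++,fast++
slow=3 fast=14: a[fast]=0, fast++
slow=3 fast=15: a[fast]=0, fast++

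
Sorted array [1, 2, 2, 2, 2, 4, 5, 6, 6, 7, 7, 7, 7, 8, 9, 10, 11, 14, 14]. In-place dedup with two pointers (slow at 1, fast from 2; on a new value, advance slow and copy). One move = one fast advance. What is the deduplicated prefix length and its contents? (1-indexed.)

slow=1 fast=2: a[fast]=2≠a[slow]=1 write a[2]=2, slow++,fast++
slow=2 fast=3: a[fast]=2=a[slow] dup, fast++
slow=2 fast=4: a[fast]=2=a[slow] dup, fast++
slow=2 fast=5: a[fast]=2=a[slow] dup, fast++
slow=2 fast=6: a[fast]=4≠a[slow]=2 write a[3]=4, slow++,fast++
slow=3 fast=7: a[fast]=5≠a[slow]=4 write a[4]=5, slow++,fast++
slow=4 fast=8: a[fast]=6≠a[slow]=5 write a[5]=6, slow++,fast++
slow=5 fast=9: a[fast]=6=a[slow] dup, fast++
slow=5 fast=10: a[fast]=7≠a[slow]=6 write a[6]=7, slow++,fast++
slow=6 fast=11: a[fast]=7=a[slow] dup, fast++
slow=6 fast=12: a[fast]=7=a[slow] dup, fast++
slow=6 fast=13: a[fast]=7=a[slow] dup, fast++
slow=6 fast=14: a[fast]=8≠a[slow]=7 write a[7]=8, slow++,fast++
slow=7 fast=15: a[fast]=9≠a[slow]=8 write a[8]=9, slow++,fast++
slow=8 fast=16: a[fast]=10≠a[slow]=9 write a[9]=10, slow++,fast++
slow=9 fast=17: a[fast]=11≠a[slow]=10 write a[10]=11, slow++,fast++
slow=10 fast=18: a[fast]=14≠a[slow]=11 write a[11]=14, slow++,fast++
slow=11 fast=19: a[fast]=14=a[slow] dup, fast++

length 11; prefix = [1, 2, 4, 5, 6, 7, 8, 9, 10, 11, 14]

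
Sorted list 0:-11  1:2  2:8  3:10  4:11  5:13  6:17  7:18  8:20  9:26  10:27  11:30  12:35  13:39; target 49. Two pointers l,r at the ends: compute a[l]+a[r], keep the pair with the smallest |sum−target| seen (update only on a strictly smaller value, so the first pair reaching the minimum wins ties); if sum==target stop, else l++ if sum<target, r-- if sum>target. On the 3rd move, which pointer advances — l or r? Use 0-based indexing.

l

[0,13] -11+39=28 d=21 * → l++
[1,13] 2+39=41 d=8 * → l++
[2,13] 8+39=47 d=2 * → l++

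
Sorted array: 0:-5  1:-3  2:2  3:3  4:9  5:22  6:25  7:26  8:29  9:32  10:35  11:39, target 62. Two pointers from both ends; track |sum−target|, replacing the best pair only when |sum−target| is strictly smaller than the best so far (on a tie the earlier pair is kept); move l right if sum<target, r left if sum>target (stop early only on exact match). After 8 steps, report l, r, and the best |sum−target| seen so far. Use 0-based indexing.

l=7, r=10, best |Δ|=1

[0,11] -5+39=34 d=28 * → l++
[1,11] -3+39=36 d=26 * → l++
[2,11] 2+39=41 d=21 * → l++
[3,11] 3+39=42 d=20 * → l++
[4,11] 9+39=48 d=14 * → l++
[5,11] 22+39=61 d=1 * → l++
[6,11] 25+39=64 d=2 → r--
[6,10] 25+35=60 d=2 → l++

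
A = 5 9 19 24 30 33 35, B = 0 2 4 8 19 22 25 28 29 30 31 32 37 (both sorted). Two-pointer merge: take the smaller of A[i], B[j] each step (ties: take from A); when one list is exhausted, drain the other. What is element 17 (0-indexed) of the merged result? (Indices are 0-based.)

merged[17] = 33

[i=0,j=0] A[i]=5>B[j]=0 take 0 → j++
[i=0,j=1] A[i]=5>B[j]=2 take 2 → j++
[i=0,j=2] A[i]=5>B[j]=4 take 4 → j++
[i=0,j=3] A[i]=5<=B[j]=8 take 5 → i++
[i=1,j=3] A[i]=9>B[j]=8 take 8 → j++
[i=1,j=4] A[i]=9<=B[j]=19 take 9 → i++
[i=2,j=4] A[i]=19<=B[j]=19 take 19 → i++
[i=3,j=4] A[i]=24>B[j]=19 take 19 → j++
[i=3,j=5] A[i]=24>B[j]=22 take 22 → j++
[i=3,j=6] A[i]=24<=B[j]=25 take 24 → i++
[i=4,j=6] A[i]=30>B[j]=25 take 25 → j++
[i=4,j=7] A[i]=30>B[j]=28 take 28 → j++
[i=4,j=8] A[i]=30>B[j]=29 take 29 → j++
[i=4,j=9] A[i]=30<=B[j]=30 take 30 → i++
[i=5,j=9] A[i]=33>B[j]=30 take 30 → j++
[i=5,j=10] A[i]=33>B[j]=31 take 31 → j++
[i=5,j=11] A[i]=33>B[j]=32 take 32 → j++
[i=5,j=12] A[i]=33<=B[j]=37 take 33 → i++
[i=6,j=12] A[i]=35<=B[j]=37 take 35 → i++
[i=7,j=12] A done, take B[j]=37 → j++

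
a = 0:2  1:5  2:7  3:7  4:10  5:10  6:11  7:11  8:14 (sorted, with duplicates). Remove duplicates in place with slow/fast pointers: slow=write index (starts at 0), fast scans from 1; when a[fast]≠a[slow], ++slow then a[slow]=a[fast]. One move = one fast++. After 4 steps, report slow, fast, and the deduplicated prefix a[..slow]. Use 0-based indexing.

slow=3, fast=5, prefix=[2, 5, 7, 10]

slow=0 fast=1: a[fast]=5≠a[slow]=2 write a[1]=5, slow++,fast++
slow=1 fast=2: a[fast]=7≠a[slow]=5 write a[2]=7, slow++,fast++
slow=2 fast=3: a[fast]=7=a[slow] dup, fast++
slow=2 fast=4: a[fast]=10≠a[slow]=7 write a[3]=10, slow++,fast++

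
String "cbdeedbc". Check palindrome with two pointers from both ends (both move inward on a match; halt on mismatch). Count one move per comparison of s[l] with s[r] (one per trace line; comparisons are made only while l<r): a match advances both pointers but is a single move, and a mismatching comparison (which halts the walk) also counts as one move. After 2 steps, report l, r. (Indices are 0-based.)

[0,7] 'c'=='c' → l++,r--
[1,6] 'b'=='b' → l++,r--

l=2, r=5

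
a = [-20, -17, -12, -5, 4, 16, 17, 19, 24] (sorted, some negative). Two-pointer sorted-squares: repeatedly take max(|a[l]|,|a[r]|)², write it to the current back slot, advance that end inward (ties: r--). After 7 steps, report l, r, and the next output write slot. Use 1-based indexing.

l=4, r=5, next write slot=2

[1,9] |-20|<=|24| out[9]=576 → r--
[1,8] |-20|>|19| out[8]=400 → l++
[2,8] |-17|<=|19| out[7]=361 → r--
[2,7] |-17|<=|17| out[6]=289 → r--
[2,6] |-17|>|16| out[5]=289 → l++
[3,6] |-12|<=|16| out[4]=256 → r--
[3,5] |-12|>|4| out[3]=144 → l++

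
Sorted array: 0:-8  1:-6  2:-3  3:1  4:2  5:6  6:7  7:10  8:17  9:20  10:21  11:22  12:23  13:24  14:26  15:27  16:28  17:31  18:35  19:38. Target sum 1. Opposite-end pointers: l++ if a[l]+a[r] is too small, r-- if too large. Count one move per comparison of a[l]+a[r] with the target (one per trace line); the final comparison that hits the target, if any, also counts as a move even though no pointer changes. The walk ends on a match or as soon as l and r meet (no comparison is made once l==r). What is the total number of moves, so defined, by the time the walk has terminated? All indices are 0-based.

15 moves

l=0 r=19: -8+38=30 >1, r--
l=0 r=18: -8+35=27 >1, r--
l=0 r=17: -8+31=23 >1, r--
l=0 r=16: -8+28=20 >1, r--
l=0 r=15: -8+27=19 >1, r--
l=0 r=14: -8+26=18 >1, r--
l=0 r=13: -8+24=16 >1, r--
l=0 r=12: -8+23=15 >1, r--
l=0 r=11: -8+22=14 >1, r--
l=0 r=10: -8+21=13 >1, r--
l=0 r=9: -8+20=12 >1, r--
l=0 r=8: -8+17=9 >1, r--
l=0 r=7: -8+10=2 >1, r--
l=0 r=6: -8+7=-1 <1, l++
l=1 r=6: -6+7=1, found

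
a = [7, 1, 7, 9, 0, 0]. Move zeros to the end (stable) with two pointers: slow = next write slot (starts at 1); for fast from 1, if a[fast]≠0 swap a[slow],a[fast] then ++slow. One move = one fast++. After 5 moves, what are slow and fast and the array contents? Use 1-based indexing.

(s=1,f=1) a[fast]=7≠0 swap→a[1]=7 → slow++,fast++
(s=2,f=2) a[fast]=1≠0 swap→a[2]=1 → slow++,fast++
(s=3,f=3) a[fast]=7≠0 swap→a[3]=7 → slow++,fast++
(s=4,f=4) a[fast]=9≠0 swap→a[4]=9 → slow++,fast++
(s=5,f=5) a[fast]=0 → fast++

slow=5, fast=6, a=[7, 1, 7, 9, 0, 0]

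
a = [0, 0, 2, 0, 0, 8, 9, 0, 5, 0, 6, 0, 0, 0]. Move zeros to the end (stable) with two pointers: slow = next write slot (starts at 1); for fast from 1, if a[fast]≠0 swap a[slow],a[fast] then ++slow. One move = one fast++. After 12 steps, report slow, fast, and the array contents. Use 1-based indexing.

slow=6, fast=13, a=[2, 8, 9, 5, 6, 0, 0, 0, 0, 0, 0, 0, 0, 0]

slow=1 fast=1: a[fast]=0, fast++
slow=1 fast=2: a[fast]=0, fast++
slow=1 fast=3: a[fast]=2≠0 swap→a[1]=2, slow++,fast++
slow=2 fast=4: a[fast]=0, fast++
slow=2 fast=5: a[fast]=0, fast++
slow=2 fast=6: a[fast]=8≠0 swap→a[2]=8, slow++,fast++
slow=3 fast=7: a[fast]=9≠0 swap→a[3]=9, slow++,fast++
slow=4 fast=8: a[fast]=0, fast++
slow=4 fast=9: a[fast]=5≠0 swap→a[4]=5, slow++,fast++
slow=5 fast=10: a[fast]=0, fast++
slow=5 fast=11: a[fast]=6≠0 swap→a[5]=6, slow++,fast++
slow=6 fast=12: a[fast]=0, fast++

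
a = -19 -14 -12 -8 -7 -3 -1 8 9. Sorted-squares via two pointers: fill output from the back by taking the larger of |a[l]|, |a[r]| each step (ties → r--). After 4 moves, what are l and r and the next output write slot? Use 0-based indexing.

l=3, r=7, next write slot=4

l=0 r=8: |-19|>|9| out[8]=361, l++
l=1 r=8: |-14|>|9| out[7]=196, l++
l=2 r=8: |-12|>|9| out[6]=144, l++
l=3 r=8: |-8|<=|9| out[5]=81, r--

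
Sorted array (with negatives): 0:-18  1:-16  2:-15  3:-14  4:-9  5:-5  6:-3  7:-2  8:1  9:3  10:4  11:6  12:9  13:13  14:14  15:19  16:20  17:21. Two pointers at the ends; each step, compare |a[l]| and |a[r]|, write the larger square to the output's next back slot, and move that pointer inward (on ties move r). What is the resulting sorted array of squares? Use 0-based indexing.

l=0 r=17: |-18|<=|21| out[17]=441, r--
l=0 r=16: |-18|<=|20| out[16]=400, r--
l=0 r=15: |-18|<=|19| out[15]=361, r--
l=0 r=14: |-18|>|14| out[14]=324, l++
l=1 r=14: |-16|>|14| out[13]=256, l++
l=2 r=14: |-15|>|14| out[12]=225, l++
l=3 r=14: |-14|<=|14| out[11]=196, r--
l=3 r=13: |-14|>|13| out[10]=196, l++
l=4 r=13: |-9|<=|13| out[9]=169, r--
l=4 r=12: |-9|<=|9| out[8]=81, r--
l=4 r=11: |-9|>|6| out[7]=81, l++
l=5 r=11: |-5|<=|6| out[6]=36, r--
l=5 r=10: |-5|>|4| out[5]=25, l++
l=6 r=10: |-3|<=|4| out[4]=16, r--
l=6 r=9: |-3|<=|3| out[3]=9, r--
l=6 r=8: |-3|>|1| out[2]=9, l++
l=7 r=8: |-2|>|1| out[1]=4, l++
l=8 r=8: |1|<=|1| out[0]=1, r--

[1, 4, 9, 9, 16, 25, 36, 81, 81, 169, 196, 196, 225, 256, 324, 361, 400, 441]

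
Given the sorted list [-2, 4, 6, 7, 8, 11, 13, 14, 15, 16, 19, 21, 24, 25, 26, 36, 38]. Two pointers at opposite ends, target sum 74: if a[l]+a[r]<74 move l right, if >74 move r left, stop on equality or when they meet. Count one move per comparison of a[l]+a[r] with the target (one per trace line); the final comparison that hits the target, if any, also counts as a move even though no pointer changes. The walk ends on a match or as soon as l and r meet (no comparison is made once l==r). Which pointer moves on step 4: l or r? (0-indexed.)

l=0 r=16: -2+38=36 <74, l++
l=1 r=16: 4+38=42 <74, l++
l=2 r=16: 6+38=44 <74, l++
l=3 r=16: 7+38=45 <74, l++

l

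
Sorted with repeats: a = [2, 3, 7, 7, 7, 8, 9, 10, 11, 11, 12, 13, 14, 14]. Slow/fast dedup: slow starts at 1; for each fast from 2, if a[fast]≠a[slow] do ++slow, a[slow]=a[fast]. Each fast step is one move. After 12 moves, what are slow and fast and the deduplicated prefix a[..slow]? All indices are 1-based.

slow=10, fast=14, prefix=[2, 3, 7, 8, 9, 10, 11, 12, 13, 14]

slow=1 fast=2: a[fast]=3≠a[slow]=2 write a[2]=3, slow++,fast++
slow=2 fast=3: a[fast]=7≠a[slow]=3 write a[3]=7, slow++,fast++
slow=3 fast=4: a[fast]=7=a[slow] dup, fast++
slow=3 fast=5: a[fast]=7=a[slow] dup, fast++
slow=3 fast=6: a[fast]=8≠a[slow]=7 write a[4]=8, slow++,fast++
slow=4 fast=7: a[fast]=9≠a[slow]=8 write a[5]=9, slow++,fast++
slow=5 fast=8: a[fast]=10≠a[slow]=9 write a[6]=10, slow++,fast++
slow=6 fast=9: a[fast]=11≠a[slow]=10 write a[7]=11, slow++,fast++
slow=7 fast=10: a[fast]=11=a[slow] dup, fast++
slow=7 fast=11: a[fast]=12≠a[slow]=11 write a[8]=12, slow++,fast++
slow=8 fast=12: a[fast]=13≠a[slow]=12 write a[9]=13, slow++,fast++
slow=9 fast=13: a[fast]=14≠a[slow]=13 write a[10]=14, slow++,fast++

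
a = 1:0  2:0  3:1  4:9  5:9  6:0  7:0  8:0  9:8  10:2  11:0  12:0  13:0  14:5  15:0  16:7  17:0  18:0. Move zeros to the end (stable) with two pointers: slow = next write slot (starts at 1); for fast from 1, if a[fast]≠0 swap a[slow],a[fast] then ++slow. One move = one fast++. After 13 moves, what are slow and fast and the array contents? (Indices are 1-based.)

(s=1,f=1) a[fast]=0 → fast++
(s=1,f=2) a[fast]=0 → fast++
(s=1,f=3) a[fast]=1≠0 swap→a[1]=1 → slow++,fast++
(s=2,f=4) a[fast]=9≠0 swap→a[2]=9 → slow++,fast++
(s=3,f=5) a[fast]=9≠0 swap→a[3]=9 → slow++,fast++
(s=4,f=6) a[fast]=0 → fast++
(s=4,f=7) a[fast]=0 → fast++
(s=4,f=8) a[fast]=0 → fast++
(s=4,f=9) a[fast]=8≠0 swap→a[4]=8 → slow++,fast++
(s=5,f=10) a[fast]=2≠0 swap→a[5]=2 → slow++,fast++
(s=6,f=11) a[fast]=0 → fast++
(s=6,f=12) a[fast]=0 → fast++
(s=6,f=13) a[fast]=0 → fast++

slow=6, fast=14, a=[1, 9, 9, 8, 2, 0, 0, 0, 0, 0, 0, 0, 0, 5, 0, 7, 0, 0]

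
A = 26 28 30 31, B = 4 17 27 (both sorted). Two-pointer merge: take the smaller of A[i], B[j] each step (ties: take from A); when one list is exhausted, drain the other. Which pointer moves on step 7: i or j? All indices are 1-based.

[i=1,j=1] A[i]=26>B[j]=4 take 4 → j++
[i=1,j=2] A[i]=26>B[j]=17 take 17 → j++
[i=1,j=3] A[i]=26<=B[j]=27 take 26 → i++
[i=2,j=3] A[i]=28>B[j]=27 take 27 → j++
[i=2,j=4] B done, take A[i]=28 → i++
[i=3,j=4] B done, take A[i]=30 → i++
[i=4,j=4] B done, take A[i]=31 → i++

i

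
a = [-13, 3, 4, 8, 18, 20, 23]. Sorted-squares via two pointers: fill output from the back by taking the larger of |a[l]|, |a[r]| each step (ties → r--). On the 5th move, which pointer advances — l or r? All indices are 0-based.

r

[0,6] |-13|<=|23| out[6]=529 → r--
[0,5] |-13|<=|20| out[5]=400 → r--
[0,4] |-13|<=|18| out[4]=324 → r--
[0,3] |-13|>|8| out[3]=169 → l++
[1,3] |3|<=|8| out[2]=64 → r--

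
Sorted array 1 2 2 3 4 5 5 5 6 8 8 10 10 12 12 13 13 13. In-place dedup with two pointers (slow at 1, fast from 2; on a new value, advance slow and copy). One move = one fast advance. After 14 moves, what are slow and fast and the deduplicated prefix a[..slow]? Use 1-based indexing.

slow=1 fast=2: a[fast]=2≠a[slow]=1 write a[2]=2, slow++,fast++
slow=2 fast=3: a[fast]=2=a[slow] dup, fast++
slow=2 fast=4: a[fast]=3≠a[slow]=2 write a[3]=3, slow++,fast++
slow=3 fast=5: a[fast]=4≠a[slow]=3 write a[4]=4, slow++,fast++
slow=4 fast=6: a[fast]=5≠a[slow]=4 write a[5]=5, slow++,fast++
slow=5 fast=7: a[fast]=5=a[slow] dup, fast++
slow=5 fast=8: a[fast]=5=a[slow] dup, fast++
slow=5 fast=9: a[fast]=6≠a[slow]=5 write a[6]=6, slow++,fast++
slow=6 fast=10: a[fast]=8≠a[slow]=6 write a[7]=8, slow++,fast++
slow=7 fast=11: a[fast]=8=a[slow] dup, fast++
slow=7 fast=12: a[fast]=10≠a[slow]=8 write a[8]=10, slow++,fast++
slow=8 fast=13: a[fast]=10=a[slow] dup, fast++
slow=8 fast=14: a[fast]=12≠a[slow]=10 write a[9]=12, slow++,fast++
slow=9 fast=15: a[fast]=12=a[slow] dup, fast++

slow=9, fast=16, prefix=[1, 2, 3, 4, 5, 6, 8, 10, 12]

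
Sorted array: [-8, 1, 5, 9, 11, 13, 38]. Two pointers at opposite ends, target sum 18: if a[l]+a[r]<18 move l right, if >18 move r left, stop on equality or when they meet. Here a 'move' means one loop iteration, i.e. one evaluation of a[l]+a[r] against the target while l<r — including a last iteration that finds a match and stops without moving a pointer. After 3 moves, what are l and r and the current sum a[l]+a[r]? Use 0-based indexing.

l=0 r=6: -8+38=30 >18, r--
l=0 r=5: -8+13=5 <18, l++
l=1 r=5: 1+13=14 <18, l++

l=2, r=5, sum=18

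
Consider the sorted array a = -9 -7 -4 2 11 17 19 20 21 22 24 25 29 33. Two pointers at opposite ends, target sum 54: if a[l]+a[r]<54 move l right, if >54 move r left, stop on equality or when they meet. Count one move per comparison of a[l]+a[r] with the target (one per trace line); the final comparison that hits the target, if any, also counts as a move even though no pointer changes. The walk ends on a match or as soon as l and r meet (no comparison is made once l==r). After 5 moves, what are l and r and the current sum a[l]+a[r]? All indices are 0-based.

l=5, r=13, sum=50

[0,13] -9+33=24 <54 → l++
[1,13] -7+33=26 <54 → l++
[2,13] -4+33=29 <54 → l++
[3,13] 2+33=35 <54 → l++
[4,13] 11+33=44 <54 → l++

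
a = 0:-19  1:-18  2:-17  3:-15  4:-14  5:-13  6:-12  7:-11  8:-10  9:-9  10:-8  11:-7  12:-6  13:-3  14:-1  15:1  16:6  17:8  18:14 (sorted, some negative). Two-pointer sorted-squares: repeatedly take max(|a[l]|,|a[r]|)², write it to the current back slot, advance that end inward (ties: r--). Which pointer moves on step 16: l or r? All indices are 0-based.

l=0 r=18: |-19|>|14| out[18]=361, l++
l=1 r=18: |-18|>|14| out[17]=324, l++
l=2 r=18: |-17|>|14| out[16]=289, l++
l=3 r=18: |-15|>|14| out[15]=225, l++
l=4 r=18: |-14|<=|14| out[14]=196, r--
l=4 r=17: |-14|>|8| out[13]=196, l++
l=5 r=17: |-13|>|8| out[12]=169, l++
l=6 r=17: |-12|>|8| out[11]=144, l++
l=7 r=17: |-11|>|8| out[10]=121, l++
l=8 r=17: |-10|>|8| out[9]=100, l++
l=9 r=17: |-9|>|8| out[8]=81, l++
l=10 r=17: |-8|<=|8| out[7]=64, r--
l=10 r=16: |-8|>|6| out[6]=64, l++
l=11 r=16: |-7|>|6| out[5]=49, l++
l=12 r=16: |-6|<=|6| out[4]=36, r--
l=12 r=15: |-6|>|1| out[3]=36, l++

l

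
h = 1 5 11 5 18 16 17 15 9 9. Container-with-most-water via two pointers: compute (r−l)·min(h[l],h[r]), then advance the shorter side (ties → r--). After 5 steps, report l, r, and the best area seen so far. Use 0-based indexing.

l=3, r=7, best area=63

l=0 r=9: min(1,9)*9=9 best=9 *, l++
l=1 r=9: min(5,9)*8=40 best=40 *, l++
l=2 r=9: min(11,9)*7=63 best=63 *, r--
l=2 r=8: min(11,9)*6=54 best=63, r--
l=2 r=7: min(11,15)*5=55 best=63, l++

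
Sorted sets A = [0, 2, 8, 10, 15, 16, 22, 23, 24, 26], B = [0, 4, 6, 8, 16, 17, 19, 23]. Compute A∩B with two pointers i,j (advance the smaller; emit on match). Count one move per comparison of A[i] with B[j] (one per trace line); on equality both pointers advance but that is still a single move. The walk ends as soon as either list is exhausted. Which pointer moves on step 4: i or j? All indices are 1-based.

i=1 j=1: 0==0 emit, i++,j++
i=2 j=2: 2<4, i++
i=3 j=2: 8>4, j++
i=3 j=3: 8>6, j++

j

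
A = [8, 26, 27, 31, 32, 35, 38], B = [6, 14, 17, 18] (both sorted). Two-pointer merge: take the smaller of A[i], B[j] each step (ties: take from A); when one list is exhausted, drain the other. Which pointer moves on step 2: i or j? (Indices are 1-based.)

[i=1,j=1] A[i]=8>B[j]=6 take 6 → j++
[i=1,j=2] A[i]=8<=B[j]=14 take 8 → i++

i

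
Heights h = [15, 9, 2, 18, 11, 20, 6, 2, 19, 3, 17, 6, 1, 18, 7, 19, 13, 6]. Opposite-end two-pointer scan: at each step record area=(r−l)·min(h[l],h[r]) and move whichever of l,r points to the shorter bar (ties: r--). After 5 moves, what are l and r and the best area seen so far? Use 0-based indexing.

[0,17] min(15,6)*17=102 best=102 * → r--
[0,16] min(15,13)*16=208 best=208 * → r--
[0,15] min(15,19)*15=225 best=225 * → l++
[1,15] min(9,19)*14=126 best=225 → l++
[2,15] min(2,19)*13=26 best=225 → l++

l=3, r=15, best area=225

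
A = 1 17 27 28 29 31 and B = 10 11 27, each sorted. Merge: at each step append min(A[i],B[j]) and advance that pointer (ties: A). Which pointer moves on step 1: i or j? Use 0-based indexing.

i

i=0 j=0: A[i]=1<=B[j]=10 take 1, i++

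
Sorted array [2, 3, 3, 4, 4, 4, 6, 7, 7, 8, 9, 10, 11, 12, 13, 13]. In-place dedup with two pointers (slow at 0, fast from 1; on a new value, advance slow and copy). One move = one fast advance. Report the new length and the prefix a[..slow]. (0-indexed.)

slow=0 fast=1: a[fast]=3≠a[slow]=2 write a[1]=3, slow++,fast++
slow=1 fast=2: a[fast]=3=a[slow] dup, fast++
slow=1 fast=3: a[fast]=4≠a[slow]=3 write a[2]=4, slow++,fast++
slow=2 fast=4: a[fast]=4=a[slow] dup, fast++
slow=2 fast=5: a[fast]=4=a[slow] dup, fast++
slow=2 fast=6: a[fast]=6≠a[slow]=4 write a[3]=6, slow++,fast++
slow=3 fast=7: a[fast]=7≠a[slow]=6 write a[4]=7, slow++,fast++
slow=4 fast=8: a[fast]=7=a[slow] dup, fast++
slow=4 fast=9: a[fast]=8≠a[slow]=7 write a[5]=8, slow++,fast++
slow=5 fast=10: a[fast]=9≠a[slow]=8 write a[6]=9, slow++,fast++
slow=6 fast=11: a[fast]=10≠a[slow]=9 write a[7]=10, slow++,fast++
slow=7 fast=12: a[fast]=11≠a[slow]=10 write a[8]=11, slow++,fast++
slow=8 fast=13: a[fast]=12≠a[slow]=11 write a[9]=12, slow++,fast++
slow=9 fast=14: a[fast]=13≠a[slow]=12 write a[10]=13, slow++,fast++
slow=10 fast=15: a[fast]=13=a[slow] dup, fast++

length 11; prefix = [2, 3, 4, 6, 7, 8, 9, 10, 11, 12, 13]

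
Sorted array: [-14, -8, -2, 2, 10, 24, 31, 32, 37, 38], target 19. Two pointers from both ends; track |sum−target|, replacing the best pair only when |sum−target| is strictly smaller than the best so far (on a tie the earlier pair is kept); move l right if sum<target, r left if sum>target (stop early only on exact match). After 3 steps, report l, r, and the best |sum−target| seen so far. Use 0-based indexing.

[0,9] -14+38=24 d=5 * → r--
[0,8] -14+37=23 d=4 * → r--
[0,7] -14+32=18 d=1 * → l++

l=1, r=7, best |Δ|=1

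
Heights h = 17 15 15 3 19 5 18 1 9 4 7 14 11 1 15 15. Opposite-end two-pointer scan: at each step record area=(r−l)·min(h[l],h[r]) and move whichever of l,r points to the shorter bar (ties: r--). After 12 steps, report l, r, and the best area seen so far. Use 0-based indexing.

[0,15] min(17,15)*15=225 best=225 * → r--
[0,14] min(17,15)*14=210 best=225 → r--
[0,13] min(17,1)*13=13 best=225 → r--
[0,12] min(17,11)*12=132 best=225 → r--
[0,11] min(17,14)*11=154 best=225 → r--
[0,10] min(17,7)*10=70 best=225 → r--
[0,9] min(17,4)*9=36 best=225 → r--
[0,8] min(17,9)*8=72 best=225 → r--
[0,7] min(17,1)*7=7 best=225 → r--
[0,6] min(17,18)*6=102 best=225 → l++
[1,6] min(15,18)*5=75 best=225 → l++
[2,6] min(15,18)*4=60 best=225 → l++

l=3, r=6, best area=225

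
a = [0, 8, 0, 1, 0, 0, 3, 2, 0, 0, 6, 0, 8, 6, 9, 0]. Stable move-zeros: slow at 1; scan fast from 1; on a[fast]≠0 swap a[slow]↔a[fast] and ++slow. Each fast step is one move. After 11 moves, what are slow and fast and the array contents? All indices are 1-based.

slow=6, fast=12, a=[8, 1, 3, 2, 6, 0, 0, 0, 0, 0, 0, 0, 8, 6, 9, 0]

(s=1,f=1) a[fast]=0 → fast++
(s=1,f=2) a[fast]=8≠0 swap→a[1]=8 → slow++,fast++
(s=2,f=3) a[fast]=0 → fast++
(s=2,f=4) a[fast]=1≠0 swap→a[2]=1 → slow++,fast++
(s=3,f=5) a[fast]=0 → fast++
(s=3,f=6) a[fast]=0 → fast++
(s=3,f=7) a[fast]=3≠0 swap→a[3]=3 → slow++,fast++
(s=4,f=8) a[fast]=2≠0 swap→a[4]=2 → slow++,fast++
(s=5,f=9) a[fast]=0 → fast++
(s=5,f=10) a[fast]=0 → fast++
(s=5,f=11) a[fast]=6≠0 swap→a[5]=6 → slow++,fast++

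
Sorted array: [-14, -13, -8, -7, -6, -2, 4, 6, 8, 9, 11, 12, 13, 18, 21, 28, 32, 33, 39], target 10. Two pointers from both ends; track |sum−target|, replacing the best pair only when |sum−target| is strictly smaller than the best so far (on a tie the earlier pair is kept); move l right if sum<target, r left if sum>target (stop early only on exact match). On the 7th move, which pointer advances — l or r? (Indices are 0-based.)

l=0 r=18: -14+39=25 d=15 *, r--
l=0 r=17: -14+33=19 d=9 *, r--
l=0 r=16: -14+32=18 d=8 *, r--
l=0 r=15: -14+28=14 d=4 *, r--
l=0 r=14: -14+21=7 d=3 *, l++
l=1 r=14: -13+21=8 d=2 *, l++
l=2 r=14: -8+21=13 d=3, r--

r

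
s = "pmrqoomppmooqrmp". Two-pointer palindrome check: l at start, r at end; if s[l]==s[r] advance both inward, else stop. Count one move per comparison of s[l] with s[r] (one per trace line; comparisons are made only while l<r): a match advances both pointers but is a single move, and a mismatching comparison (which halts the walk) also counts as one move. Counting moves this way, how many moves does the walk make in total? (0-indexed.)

[0,15] 'p'=='p' → l++,r--
[1,14] 'm'=='m' → l++,r--
[2,13] 'r'=='r' → l++,r--
[3,12] 'q'=='q' → l++,r--
[4,11] 'o'=='o' → l++,r--
[5,10] 'o'=='o' → l++,r--
[6,9] 'm'=='m' → l++,r--
[7,8] 'p'=='p' → l++,r--

8 moves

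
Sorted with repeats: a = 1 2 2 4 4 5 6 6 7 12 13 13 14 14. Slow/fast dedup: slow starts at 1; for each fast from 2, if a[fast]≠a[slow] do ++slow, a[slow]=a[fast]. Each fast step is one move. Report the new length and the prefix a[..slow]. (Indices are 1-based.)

length 9; prefix = [1, 2, 4, 5, 6, 7, 12, 13, 14]

slow=1 fast=2: a[fast]=2≠a[slow]=1 write a[2]=2, slow++,fast++
slow=2 fast=3: a[fast]=2=a[slow] dup, fast++
slow=2 fast=4: a[fast]=4≠a[slow]=2 write a[3]=4, slow++,fast++
slow=3 fast=5: a[fast]=4=a[slow] dup, fast++
slow=3 fast=6: a[fast]=5≠a[slow]=4 write a[4]=5, slow++,fast++
slow=4 fast=7: a[fast]=6≠a[slow]=5 write a[5]=6, slow++,fast++
slow=5 fast=8: a[fast]=6=a[slow] dup, fast++
slow=5 fast=9: a[fast]=7≠a[slow]=6 write a[6]=7, slow++,fast++
slow=6 fast=10: a[fast]=12≠a[slow]=7 write a[7]=12, slow++,fast++
slow=7 fast=11: a[fast]=13≠a[slow]=12 write a[8]=13, slow++,fast++
slow=8 fast=12: a[fast]=13=a[slow] dup, fast++
slow=8 fast=13: a[fast]=14≠a[slow]=13 write a[9]=14, slow++,fast++
slow=9 fast=14: a[fast]=14=a[slow] dup, fast++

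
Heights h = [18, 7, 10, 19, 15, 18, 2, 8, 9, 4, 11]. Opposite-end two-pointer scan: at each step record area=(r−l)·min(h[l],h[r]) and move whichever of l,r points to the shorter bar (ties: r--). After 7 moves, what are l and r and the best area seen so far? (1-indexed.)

[1,11] min(18,11)*10=110 best=110 * → r--
[1,10] min(18,4)*9=36 best=110 → r--
[1,9] min(18,9)*8=72 best=110 → r--
[1,8] min(18,8)*7=56 best=110 → r--
[1,7] min(18,2)*6=12 best=110 → r--
[1,6] min(18,18)*5=90 best=110 → r--
[1,5] min(18,15)*4=60 best=110 → r--

l=1, r=4, best area=110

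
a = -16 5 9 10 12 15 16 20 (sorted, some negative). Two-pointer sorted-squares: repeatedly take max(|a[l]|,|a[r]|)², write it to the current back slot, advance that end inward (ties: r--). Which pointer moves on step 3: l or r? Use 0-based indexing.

l

[0,7] |-16|<=|20| out[7]=400 → r--
[0,6] |-16|<=|16| out[6]=256 → r--
[0,5] |-16|>|15| out[5]=256 → l++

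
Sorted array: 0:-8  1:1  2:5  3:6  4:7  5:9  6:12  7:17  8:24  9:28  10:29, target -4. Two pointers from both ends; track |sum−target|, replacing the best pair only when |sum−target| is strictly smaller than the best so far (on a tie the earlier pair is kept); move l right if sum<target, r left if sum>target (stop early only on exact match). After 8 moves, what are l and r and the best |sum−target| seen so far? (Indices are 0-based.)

l=0 r=10: -8+29=21 d=25 *, r--
l=0 r=9: -8+28=20 d=24 *, r--
l=0 r=8: -8+24=16 d=20 *, r--
l=0 r=7: -8+17=9 d=13 *, r--
l=0 r=6: -8+12=4 d=8 *, r--
l=0 r=5: -8+9=1 d=5 *, r--
l=0 r=4: -8+7=-1 d=3 *, r--
l=0 r=3: -8+6=-2 d=2 *, r--

l=0, r=2, best |Δ|=2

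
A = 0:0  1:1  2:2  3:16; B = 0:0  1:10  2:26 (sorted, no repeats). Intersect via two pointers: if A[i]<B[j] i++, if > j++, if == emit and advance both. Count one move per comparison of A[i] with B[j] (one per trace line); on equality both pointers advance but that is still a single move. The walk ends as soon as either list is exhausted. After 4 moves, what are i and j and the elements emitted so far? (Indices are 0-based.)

i=3, j=2, emitted=[0]

[i=0,j=0] 0==0 emit → i++,j++
[i=1,j=1] 1<10 → i++
[i=2,j=1] 2<10 → i++
[i=3,j=1] 16>10 → j++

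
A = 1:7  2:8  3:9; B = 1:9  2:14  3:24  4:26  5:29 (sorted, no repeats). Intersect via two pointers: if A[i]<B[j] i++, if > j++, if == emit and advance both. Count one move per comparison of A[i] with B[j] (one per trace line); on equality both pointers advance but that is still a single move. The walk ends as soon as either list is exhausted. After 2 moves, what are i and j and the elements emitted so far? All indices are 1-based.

i=3, j=1, emitted=[]

[i=1,j=1] 7<9 → i++
[i=2,j=1] 8<9 → i++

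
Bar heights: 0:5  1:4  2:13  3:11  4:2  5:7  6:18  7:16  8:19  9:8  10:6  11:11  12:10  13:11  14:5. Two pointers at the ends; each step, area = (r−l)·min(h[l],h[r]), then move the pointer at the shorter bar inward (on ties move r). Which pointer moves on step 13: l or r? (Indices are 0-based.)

l

l=0 r=14: min(5,5)*14=70 best=70 *, r--
l=0 r=13: min(5,11)*13=65 best=70, l++
l=1 r=13: min(4,11)*12=48 best=70, l++
l=2 r=13: min(13,11)*11=121 best=121 *, r--
l=2 r=12: min(13,10)*10=100 best=121, r--
l=2 r=11: min(13,11)*9=99 best=121, r--
l=2 r=10: min(13,6)*8=48 best=121, r--
l=2 r=9: min(13,8)*7=56 best=121, r--
l=2 r=8: min(13,19)*6=78 best=121, l++
l=3 r=8: min(11,19)*5=55 best=121, l++
l=4 r=8: min(2,19)*4=8 best=121, l++
l=5 r=8: min(7,19)*3=21 best=121, l++
l=6 r=8: min(18,19)*2=36 best=121, l++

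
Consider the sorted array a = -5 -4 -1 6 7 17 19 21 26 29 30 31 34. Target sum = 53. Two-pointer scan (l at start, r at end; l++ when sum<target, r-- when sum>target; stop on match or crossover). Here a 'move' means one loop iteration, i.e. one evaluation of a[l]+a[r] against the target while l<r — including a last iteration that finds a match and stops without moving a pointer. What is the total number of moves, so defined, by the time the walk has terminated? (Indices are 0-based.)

7 moves

l=0 r=12: -5+34=29 <53, l++
l=1 r=12: -4+34=30 <53, l++
l=2 r=12: -1+34=33 <53, l++
l=3 r=12: 6+34=40 <53, l++
l=4 r=12: 7+34=41 <53, l++
l=5 r=12: 17+34=51 <53, l++
l=6 r=12: 19+34=53, found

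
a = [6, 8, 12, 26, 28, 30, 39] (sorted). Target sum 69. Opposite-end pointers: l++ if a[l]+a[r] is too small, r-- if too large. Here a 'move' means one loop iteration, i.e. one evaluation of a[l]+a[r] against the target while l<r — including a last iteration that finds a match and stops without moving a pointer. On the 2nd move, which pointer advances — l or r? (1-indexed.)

l=1 r=7: 6+39=45 <69, l++
l=2 r=7: 8+39=47 <69, l++

l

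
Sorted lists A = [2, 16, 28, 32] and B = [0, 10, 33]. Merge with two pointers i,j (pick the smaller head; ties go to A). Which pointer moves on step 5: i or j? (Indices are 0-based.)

[i=0,j=0] A[i]=2>B[j]=0 take 0 → j++
[i=0,j=1] A[i]=2<=B[j]=10 take 2 → i++
[i=1,j=1] A[i]=16>B[j]=10 take 10 → j++
[i=1,j=2] A[i]=16<=B[j]=33 take 16 → i++
[i=2,j=2] A[i]=28<=B[j]=33 take 28 → i++

i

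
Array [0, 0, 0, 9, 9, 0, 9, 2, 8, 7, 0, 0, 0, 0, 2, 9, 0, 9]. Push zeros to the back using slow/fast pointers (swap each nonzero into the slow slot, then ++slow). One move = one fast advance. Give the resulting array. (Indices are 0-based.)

[9, 9, 9, 2, 8, 7, 2, 9, 9, 0, 0, 0, 0, 0, 0, 0, 0, 0]

(s=0,f=0) a[fast]=0 → fast++
(s=0,f=1) a[fast]=0 → fast++
(s=0,f=2) a[fast]=0 → fast++
(s=0,f=3) a[fast]=9≠0 swap→a[0]=9 → slow++,fast++
(s=1,f=4) a[fast]=9≠0 swap→a[1]=9 → slow++,fast++
(s=2,f=5) a[fast]=0 → fast++
(s=2,f=6) a[fast]=9≠0 swap→a[2]=9 → slow++,fast++
(s=3,f=7) a[fast]=2≠0 swap→a[3]=2 → slow++,fast++
(s=4,f=8) a[fast]=8≠0 swap→a[4]=8 → slow++,fast++
(s=5,f=9) a[fast]=7≠0 swap→a[5]=7 → slow++,fast++
(s=6,f=10) a[fast]=0 → fast++
(s=6,f=11) a[fast]=0 → fast++
(s=6,f=12) a[fast]=0 → fast++
(s=6,f=13) a[fast]=0 → fast++
(s=6,f=14) a[fast]=2≠0 swap→a[6]=2 → slow++,fast++
(s=7,f=15) a[fast]=9≠0 swap→a[7]=9 → slow++,fast++
(s=8,f=16) a[fast]=0 → fast++
(s=8,f=17) a[fast]=9≠0 swap→a[8]=9 → slow++,fast++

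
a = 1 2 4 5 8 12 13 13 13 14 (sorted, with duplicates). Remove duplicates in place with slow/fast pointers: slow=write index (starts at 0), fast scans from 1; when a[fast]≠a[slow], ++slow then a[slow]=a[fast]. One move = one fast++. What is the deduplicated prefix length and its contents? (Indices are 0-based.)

length 8; prefix = [1, 2, 4, 5, 8, 12, 13, 14]

(s=0,f=1) a[fast]=2≠a[slow]=1 write a[1]=2 → slow++,fast++
(s=1,f=2) a[fast]=4≠a[slow]=2 write a[2]=4 → slow++,fast++
(s=2,f=3) a[fast]=5≠a[slow]=4 write a[3]=5 → slow++,fast++
(s=3,f=4) a[fast]=8≠a[slow]=5 write a[4]=8 → slow++,fast++
(s=4,f=5) a[fast]=12≠a[slow]=8 write a[5]=12 → slow++,fast++
(s=5,f=6) a[fast]=13≠a[slow]=12 write a[6]=13 → slow++,fast++
(s=6,f=7) a[fast]=13=a[slow] dup → fast++
(s=6,f=8) a[fast]=13=a[slow] dup → fast++
(s=6,f=9) a[fast]=14≠a[slow]=13 write a[7]=14 → slow++,fast++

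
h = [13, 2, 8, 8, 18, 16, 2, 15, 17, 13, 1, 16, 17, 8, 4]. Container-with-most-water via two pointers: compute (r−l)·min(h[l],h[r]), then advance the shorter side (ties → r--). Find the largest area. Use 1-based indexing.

l=1 r=15: min(13,4)*14=56 best=56 *, r--
l=1 r=14: min(13,8)*13=104 best=104 *, r--
l=1 r=13: min(13,17)*12=156 best=156 *, l++
l=2 r=13: min(2,17)*11=22 best=156, l++
l=3 r=13: min(8,17)*10=80 best=156, l++
l=4 r=13: min(8,17)*9=72 best=156, l++
l=5 r=13: min(18,17)*8=136 best=156, r--
l=5 r=12: min(18,16)*7=112 best=156, r--
l=5 r=11: min(18,1)*6=6 best=156, r--
l=5 r=10: min(18,13)*5=65 best=156, r--
l=5 r=9: min(18,17)*4=68 best=156, r--
l=5 r=8: min(18,15)*3=45 best=156, r--
l=5 r=7: min(18,2)*2=4 best=156, r--
l=5 r=6: min(18,16)*1=16 best=156, r--

max area = 156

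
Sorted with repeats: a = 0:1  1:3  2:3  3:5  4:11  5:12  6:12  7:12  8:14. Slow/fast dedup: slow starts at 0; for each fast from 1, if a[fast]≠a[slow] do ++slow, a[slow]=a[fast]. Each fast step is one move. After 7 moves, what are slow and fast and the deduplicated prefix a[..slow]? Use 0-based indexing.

(s=0,f=1) a[fast]=3≠a[slow]=1 write a[1]=3 → slow++,fast++
(s=1,f=2) a[fast]=3=a[slow] dup → fast++
(s=1,f=3) a[fast]=5≠a[slow]=3 write a[2]=5 → slow++,fast++
(s=2,f=4) a[fast]=11≠a[slow]=5 write a[3]=11 → slow++,fast++
(s=3,f=5) a[fast]=12≠a[slow]=11 write a[4]=12 → slow++,fast++
(s=4,f=6) a[fast]=12=a[slow] dup → fast++
(s=4,f=7) a[fast]=12=a[slow] dup → fast++

slow=4, fast=8, prefix=[1, 3, 5, 11, 12]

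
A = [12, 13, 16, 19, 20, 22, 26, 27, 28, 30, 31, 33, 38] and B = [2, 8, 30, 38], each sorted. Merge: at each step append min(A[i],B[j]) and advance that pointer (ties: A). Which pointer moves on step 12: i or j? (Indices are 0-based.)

i

i=0 j=0: A[i]=12>B[j]=2 take 2, j++
i=0 j=1: A[i]=12>B[j]=8 take 8, j++
i=0 j=2: A[i]=12<=B[j]=30 take 12, i++
i=1 j=2: A[i]=13<=B[j]=30 take 13, i++
i=2 j=2: A[i]=16<=B[j]=30 take 16, i++
i=3 j=2: A[i]=19<=B[j]=30 take 19, i++
i=4 j=2: A[i]=20<=B[j]=30 take 20, i++
i=5 j=2: A[i]=22<=B[j]=30 take 22, i++
i=6 j=2: A[i]=26<=B[j]=30 take 26, i++
i=7 j=2: A[i]=27<=B[j]=30 take 27, i++
i=8 j=2: A[i]=28<=B[j]=30 take 28, i++
i=9 j=2: A[i]=30<=B[j]=30 take 30, i++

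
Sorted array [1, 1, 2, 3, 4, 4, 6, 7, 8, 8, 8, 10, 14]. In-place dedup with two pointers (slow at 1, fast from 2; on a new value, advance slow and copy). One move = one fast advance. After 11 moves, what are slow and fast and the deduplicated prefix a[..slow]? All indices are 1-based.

(s=1,f=2) a[fast]=1=a[slow] dup → fast++
(s=1,f=3) a[fast]=2≠a[slow]=1 write a[2]=2 → slow++,fast++
(s=2,f=4) a[fast]=3≠a[slow]=2 write a[3]=3 → slow++,fast++
(s=3,f=5) a[fast]=4≠a[slow]=3 write a[4]=4 → slow++,fast++
(s=4,f=6) a[fast]=4=a[slow] dup → fast++
(s=4,f=7) a[fast]=6≠a[slow]=4 write a[5]=6 → slow++,fast++
(s=5,f=8) a[fast]=7≠a[slow]=6 write a[6]=7 → slow++,fast++
(s=6,f=9) a[fast]=8≠a[slow]=7 write a[7]=8 → slow++,fast++
(s=7,f=10) a[fast]=8=a[slow] dup → fast++
(s=7,f=11) a[fast]=8=a[slow] dup → fast++
(s=7,f=12) a[fast]=10≠a[slow]=8 write a[8]=10 → slow++,fast++

slow=8, fast=13, prefix=[1, 2, 3, 4, 6, 7, 8, 10]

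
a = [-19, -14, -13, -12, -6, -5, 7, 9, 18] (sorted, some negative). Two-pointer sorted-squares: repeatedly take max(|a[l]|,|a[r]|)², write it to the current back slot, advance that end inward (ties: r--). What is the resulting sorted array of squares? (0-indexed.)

l=0 r=8: |-19|>|18| out[8]=361, l++
l=1 r=8: |-14|<=|18| out[7]=324, r--
l=1 r=7: |-14|>|9| out[6]=196, l++
l=2 r=7: |-13|>|9| out[5]=169, l++
l=3 r=7: |-12|>|9| out[4]=144, l++
l=4 r=7: |-6|<=|9| out[3]=81, r--
l=4 r=6: |-6|<=|7| out[2]=49, r--
l=4 r=5: |-6|>|-5| out[1]=36, l++
l=5 r=5: |-5|<=|-5| out[0]=25, r--

[25, 36, 49, 81, 144, 169, 196, 324, 361]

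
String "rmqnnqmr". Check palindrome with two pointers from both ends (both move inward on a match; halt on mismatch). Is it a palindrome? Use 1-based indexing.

palindrome

[1,8] 'r'=='r' → l++,r--
[2,7] 'm'=='m' → l++,r--
[3,6] 'q'=='q' → l++,r--
[4,5] 'n'=='n' → l++,r--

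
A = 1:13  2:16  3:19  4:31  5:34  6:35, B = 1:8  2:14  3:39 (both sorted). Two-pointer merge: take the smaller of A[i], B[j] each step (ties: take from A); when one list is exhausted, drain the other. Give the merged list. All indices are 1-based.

[i=1,j=1] A[i]=13>B[j]=8 take 8 → j++
[i=1,j=2] A[i]=13<=B[j]=14 take 13 → i++
[i=2,j=2] A[i]=16>B[j]=14 take 14 → j++
[i=2,j=3] A[i]=16<=B[j]=39 take 16 → i++
[i=3,j=3] A[i]=19<=B[j]=39 take 19 → i++
[i=4,j=3] A[i]=31<=B[j]=39 take 31 → i++
[i=5,j=3] A[i]=34<=B[j]=39 take 34 → i++
[i=6,j=3] A[i]=35<=B[j]=39 take 35 → i++
[i=7,j=3] A done, take B[j]=39 → j++

[8, 13, 14, 16, 19, 31, 34, 35, 39]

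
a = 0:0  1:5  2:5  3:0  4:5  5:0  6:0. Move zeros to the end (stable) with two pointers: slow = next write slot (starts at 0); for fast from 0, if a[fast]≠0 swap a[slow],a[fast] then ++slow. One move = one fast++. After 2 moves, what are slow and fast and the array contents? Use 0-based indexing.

slow=1, fast=2, a=[5, 0, 5, 0, 5, 0, 0]

(s=0,f=0) a[fast]=0 → fast++
(s=0,f=1) a[fast]=5≠0 swap→a[0]=5 → slow++,fast++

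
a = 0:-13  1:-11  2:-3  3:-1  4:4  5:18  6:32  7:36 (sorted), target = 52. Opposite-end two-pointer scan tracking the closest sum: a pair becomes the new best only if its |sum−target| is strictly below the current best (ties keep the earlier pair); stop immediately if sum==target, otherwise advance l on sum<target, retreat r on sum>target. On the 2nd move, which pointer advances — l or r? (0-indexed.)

l=0 r=7: -13+36=23 d=29 *, l++
l=1 r=7: -11+36=25 d=27 *, l++

l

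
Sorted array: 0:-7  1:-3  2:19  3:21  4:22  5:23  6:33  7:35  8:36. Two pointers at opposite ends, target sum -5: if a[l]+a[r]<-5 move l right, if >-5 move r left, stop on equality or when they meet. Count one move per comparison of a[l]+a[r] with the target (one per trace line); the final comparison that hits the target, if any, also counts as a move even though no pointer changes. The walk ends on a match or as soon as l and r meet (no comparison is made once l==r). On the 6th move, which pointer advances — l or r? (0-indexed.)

r

l=0 r=8: -7+36=29 >-5, r--
l=0 r=7: -7+35=28 >-5, r--
l=0 r=6: -7+33=26 >-5, r--
l=0 r=5: -7+23=16 >-5, r--
l=0 r=4: -7+22=15 >-5, r--
l=0 r=3: -7+21=14 >-5, r--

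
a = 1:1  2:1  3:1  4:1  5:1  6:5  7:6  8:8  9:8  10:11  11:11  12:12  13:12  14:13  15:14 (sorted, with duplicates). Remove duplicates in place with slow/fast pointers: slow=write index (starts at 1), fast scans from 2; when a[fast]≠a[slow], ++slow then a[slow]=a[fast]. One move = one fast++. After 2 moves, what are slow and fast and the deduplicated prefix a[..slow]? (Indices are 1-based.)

(s=1,f=2) a[fast]=1=a[slow] dup → fast++
(s=1,f=3) a[fast]=1=a[slow] dup → fast++

slow=1, fast=4, prefix=[1]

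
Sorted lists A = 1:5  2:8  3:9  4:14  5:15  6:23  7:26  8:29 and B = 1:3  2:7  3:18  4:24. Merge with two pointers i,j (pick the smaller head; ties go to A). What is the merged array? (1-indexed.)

[3, 5, 7, 8, 9, 14, 15, 18, 23, 24, 26, 29]

i=1 j=1: A[i]=5>B[j]=3 take 3, j++
i=1 j=2: A[i]=5<=B[j]=7 take 5, i++
i=2 j=2: A[i]=8>B[j]=7 take 7, j++
i=2 j=3: A[i]=8<=B[j]=18 take 8, i++
i=3 j=3: A[i]=9<=B[j]=18 take 9, i++
i=4 j=3: A[i]=14<=B[j]=18 take 14, i++
i=5 j=3: A[i]=15<=B[j]=18 take 15, i++
i=6 j=3: A[i]=23>B[j]=18 take 18, j++
i=6 j=4: A[i]=23<=B[j]=24 take 23, i++
i=7 j=4: A[i]=26>B[j]=24 take 24, j++
i=7 j=5: B done, take A[i]=26, i++
i=8 j=5: B done, take A[i]=29, i++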